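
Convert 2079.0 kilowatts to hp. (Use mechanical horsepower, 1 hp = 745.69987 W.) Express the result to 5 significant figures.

1 kW = 1.34102 horsepower.
So 2079.0 × 1.34102 ≈ 2788.0 hp.

2788.0 hp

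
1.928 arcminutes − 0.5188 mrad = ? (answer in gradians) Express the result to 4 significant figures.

1.928 arcmin = 0.0357037 grad and 0.5188 mrad = 0.0330278 grad.
0.0357037 − 0.0330278 ≈ 0.002676 grad.

0.002676 grad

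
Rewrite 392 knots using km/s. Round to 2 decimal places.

0.20 km/s

1 knot = 0.000514444 kilometers per second.
So 392 × 0.000514444 ≈ 0.20 km/s.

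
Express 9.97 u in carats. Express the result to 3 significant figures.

1 u = 8.30270e-24 carats.
Then 9.97 × 8.30270e-24 ≈ 8.28e-23 ct.

8.28e-23 carats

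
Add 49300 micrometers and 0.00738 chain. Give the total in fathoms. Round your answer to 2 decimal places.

0.11 fathom

49300 μm = 0.0269576 fathom and 0.00738 chain = 0.0811800 fathom.
0.0269576 + 0.0811800 ≈ 0.11 fathom.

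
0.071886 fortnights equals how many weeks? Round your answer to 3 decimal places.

0.144 wk

1 fortnight = 2.00000 wk.
Then 0.071886 × 2.00000 ≈ 0.144 wk.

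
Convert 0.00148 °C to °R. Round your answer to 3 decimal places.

°R = (°C + 273.15) × 9/5.
Applying the formula gives 491.673 °R.

491.673 degrees Rankine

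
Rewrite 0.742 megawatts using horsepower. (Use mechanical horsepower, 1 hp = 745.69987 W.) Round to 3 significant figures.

1 MW = 1341.02 hp.
So 0.742 × 1341.02 ≈ 995 hp.

995 hp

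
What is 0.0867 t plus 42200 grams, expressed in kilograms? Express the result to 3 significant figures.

129 kg

0.0867 t = 86.7000 kg and 42200 g = 42.2000 kg.
86.7000 + 42.2000 ≈ 129 kg.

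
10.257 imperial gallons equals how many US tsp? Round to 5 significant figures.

9460.3 US teaspoons

1 imperial gallon = 922.330 US tsp.
So 10.257 × 922.330 ≈ 9460.3 US tsp.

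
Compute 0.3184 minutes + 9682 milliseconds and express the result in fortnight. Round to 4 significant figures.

0.3184 min = 1.57937e-5 fortnight and 9682 ms = 8.00430e-6 fortnight.
1.57937e-5 + 8.00430e-6 ≈ 2.380e-5 fortnight.

2.380e-5 fortnight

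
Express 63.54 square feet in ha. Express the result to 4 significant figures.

0.0005903 hectares

1 ft² = 9.29030e-6 hectares.
63.54 × 9.29030e-6 ≈ 0.0005903 ha.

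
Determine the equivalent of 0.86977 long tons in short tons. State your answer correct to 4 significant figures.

1 long ton = 1.12000 short ton.
Thus 0.86977 × 1.12000 ≈ 0.9741 short ton.

0.9741 short ton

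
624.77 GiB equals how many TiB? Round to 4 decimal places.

1 GiB = 0.0009765625 TiB.
624.77 × 0.0009765625 ≈ 0.6101 TiB.

0.6101 tebibytes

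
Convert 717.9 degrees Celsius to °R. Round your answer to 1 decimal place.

1783.9 °R

°R = (°C + 273.15) × 9/5.
Applying the formula gives 1783.9 °R.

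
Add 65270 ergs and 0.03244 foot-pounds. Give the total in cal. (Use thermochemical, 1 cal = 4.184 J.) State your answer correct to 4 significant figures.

65270 erg = 0.00155999 cal and 0.03244 ft·lbf = 0.0105121 cal.
0.00155999 + 0.0105121 ≈ 0.01207 cal.

0.01207 calories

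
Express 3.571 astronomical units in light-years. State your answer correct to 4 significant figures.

1 astronomical unit = 1.58125e-5 ly.
Thus 3.571 × 1.58125e-5 ≈ 5.647e-5 ly.

5.647e-5 light-years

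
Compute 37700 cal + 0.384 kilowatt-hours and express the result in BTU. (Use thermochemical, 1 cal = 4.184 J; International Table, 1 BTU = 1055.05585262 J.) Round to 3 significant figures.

1460 British thermal units

37700 cal = 149.506 BTU and 0.384 kWh = 1310.26 BTU.
149.506 + 1310.26 ≈ 1460 BTU.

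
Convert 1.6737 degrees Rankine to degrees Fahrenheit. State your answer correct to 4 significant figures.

-458.0 °F

°R = °F + 459.67.
Applying the formula gives -458.0 °F.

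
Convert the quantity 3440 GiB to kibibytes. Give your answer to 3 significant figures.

3.61e+9 KiB

1 gibibyte = 1.04858e+6 KiB.
Then 3440 × 1.04858e+6 ≈ 3.61e+9 KiB.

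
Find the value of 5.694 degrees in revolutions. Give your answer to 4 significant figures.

0.01582 rev

1 ° = 0.00277778 revolutions.
So 5.694 × 0.00277778 ≈ 0.01582 rev.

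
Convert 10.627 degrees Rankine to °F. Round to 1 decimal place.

-449.0 degrees Fahrenheit

°R = °F + 459.67.
Applying the formula gives -449.0 °F.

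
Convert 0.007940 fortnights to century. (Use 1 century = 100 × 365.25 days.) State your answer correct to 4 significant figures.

3.043e-6 century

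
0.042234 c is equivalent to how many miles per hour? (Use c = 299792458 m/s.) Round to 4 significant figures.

2.832e+7 miles per hour

1 c = 6.70617e+8 miles per hour.
Then 0.042234 × 6.70617e+8 ≈ 2.832e+7 mph.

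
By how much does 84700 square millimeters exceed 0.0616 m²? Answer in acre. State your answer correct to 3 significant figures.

5.71e-6 acre

84700 mm² = 2.09298e-5 acre and 0.0616 m² = 1.52217e-5 acre.
2.09298e-5 − 1.52217e-5 ≈ 5.71e-6 acre.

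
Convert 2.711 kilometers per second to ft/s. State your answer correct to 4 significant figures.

8894 ft/s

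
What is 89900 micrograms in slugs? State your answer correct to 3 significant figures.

6.16 × 10^-6 slugs

1 microgram = 6.85218 × 10^-11 slugs.
Then 89900 × 6.85218 × 10^-11 ≈ 6.16 × 10^-6 slug.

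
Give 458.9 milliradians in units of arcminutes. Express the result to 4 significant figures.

1578 arcmin

1 milliradian = 3.43775 arcminutes.
458.9 × 3.43775 ≈ 1578 arcmin.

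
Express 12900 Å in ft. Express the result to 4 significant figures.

4.232 × 10^-6 ft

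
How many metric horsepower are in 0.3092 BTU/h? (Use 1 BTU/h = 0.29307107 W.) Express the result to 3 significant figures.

1 BTU/h = 0.000398466 metric horsepower.
Then 0.3092 × 0.000398466 ≈ 0.000123 PS.

0.000123 PS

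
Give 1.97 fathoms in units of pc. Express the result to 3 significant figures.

1.17e-16 pc

1 fathom = 5.92674e-17 parsecs.
So 1.97 × 5.92674e-17 ≈ 1.17e-16 pc.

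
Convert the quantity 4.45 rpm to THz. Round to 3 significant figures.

7.42 × 10^-14 THz

1 rpm = 1.66667 × 10^-14 THz.
Then 4.45 × 1.66667 × 10^-14 ≈ 7.42 × 10^-14 THz.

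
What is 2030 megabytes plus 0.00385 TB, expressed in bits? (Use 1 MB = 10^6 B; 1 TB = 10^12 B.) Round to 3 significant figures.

4.70 × 10^10 bits

2030 MB = 1.62400 × 10^10 bit and 0.00385 TB = 3.08000 × 10^10 bit.
1.62400 × 10^10 + 3.08000 × 10^10 ≈ 4.70 × 10^10 bit.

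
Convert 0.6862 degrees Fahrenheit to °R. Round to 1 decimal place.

460.4 °R

°R = °F + 459.67.
Applying the formula gives 460.4 °R.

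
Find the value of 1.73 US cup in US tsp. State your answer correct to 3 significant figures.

1 US cup = 48.0000 US tsp.
Then 1.73 × 48.0000 ≈ 83.0 US tsp.

83.0 US tsp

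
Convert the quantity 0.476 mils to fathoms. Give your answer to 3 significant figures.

1 mil = 1.38889e-5 fathom.
So 0.476 × 1.38889e-5 ≈ 6.61e-6 fathom.

6.61e-6 fathom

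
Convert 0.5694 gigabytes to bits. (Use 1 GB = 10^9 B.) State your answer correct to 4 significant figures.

4.555 × 10^9 bit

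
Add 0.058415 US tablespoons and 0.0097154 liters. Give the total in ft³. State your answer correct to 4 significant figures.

0.058415 US tbsp = 3.05037e-5 ft³ and 0.0097154 L = 0.000343096 ft³.
3.05037e-5 + 0.000343096 ≈ 0.0003736 ft³.

0.0003736 cubic feet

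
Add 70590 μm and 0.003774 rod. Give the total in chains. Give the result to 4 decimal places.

0.0045 chains

70590 μm = 0.00350901 chain and 0.003774 rod = 0.000943500 chain.
0.00350901 + 0.000943500 ≈ 0.0045 chain.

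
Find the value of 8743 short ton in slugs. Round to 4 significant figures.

543500 slug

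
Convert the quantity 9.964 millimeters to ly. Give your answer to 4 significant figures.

1.053e-18 light-years

1 mm = 1.05700e-19 light-years.
Then 9.964 × 1.05700e-19 ≈ 1.053e-18 ly.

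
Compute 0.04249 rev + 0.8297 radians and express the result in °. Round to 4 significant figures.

0.04249 rev = 15.2964 ° and 0.8297 rad = 47.5383 °.
15.2964 + 47.5383 ≈ 62.83 °.

62.83 °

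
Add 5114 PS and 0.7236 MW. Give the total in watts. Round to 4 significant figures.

5114 PS = 3.76134e+6 W and 0.7236 MW = 723600 W.
3.76134e+6 + 723600 ≈ 4.485e+6 W.

4.485e+6 W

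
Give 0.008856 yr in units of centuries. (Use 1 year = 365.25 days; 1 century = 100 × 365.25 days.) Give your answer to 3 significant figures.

8.86e-5 century

1 yr = 0.0100000 centuries.
So 0.008856 × 0.0100000 ≈ 8.86e-5 century.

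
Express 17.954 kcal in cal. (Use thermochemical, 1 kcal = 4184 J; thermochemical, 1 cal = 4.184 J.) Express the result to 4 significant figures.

1 kilocalorie = 1000.00 cal.
17.954 × 1000.00 ≈ 17950 cal.

17950 cal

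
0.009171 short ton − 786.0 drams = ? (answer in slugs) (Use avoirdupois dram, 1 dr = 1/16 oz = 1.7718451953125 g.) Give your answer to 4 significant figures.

0.4747 slugs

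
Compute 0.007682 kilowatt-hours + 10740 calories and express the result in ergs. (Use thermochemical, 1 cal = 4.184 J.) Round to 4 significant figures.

7.259e+11 erg

0.007682 kWh = 2.76552e+11 erg and 10740 cal = 4.49362e+11 erg.
2.76552e+11 + 4.49362e+11 ≈ 7.259e+11 erg.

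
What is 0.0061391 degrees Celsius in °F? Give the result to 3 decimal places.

32.011 degrees Fahrenheit

°F = °C × 9/5 + 32.
Applying the formula gives 32.011 °F.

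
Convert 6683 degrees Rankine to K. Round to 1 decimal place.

3712.8 K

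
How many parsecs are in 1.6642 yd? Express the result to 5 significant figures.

1 yard = 2.96337e-17 pc.
So 1.6642 × 2.96337e-17 ≈ 4.9316e-17 pc.

4.9316e-17 parsecs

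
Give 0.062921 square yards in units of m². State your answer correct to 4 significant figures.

0.05261 m²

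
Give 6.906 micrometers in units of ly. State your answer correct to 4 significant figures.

1 micrometer = 1.05700e-22 ly.
6.906 × 1.05700e-22 ≈ 7.300e-22 ly.

7.300e-22 light-years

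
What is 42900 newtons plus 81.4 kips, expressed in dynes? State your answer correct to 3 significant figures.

4.05e+10 dyn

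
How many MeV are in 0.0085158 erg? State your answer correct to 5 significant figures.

1 erg = 624151 MeV.
So 0.0085158 × 624151 ≈ 5315.1 MeV.

5315.1 megaelectronvolts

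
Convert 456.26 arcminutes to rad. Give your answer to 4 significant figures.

0.1327 rad

1 arcmin = 0.000290888 radians.
Thus 456.26 × 0.000290888 ≈ 0.1327 rad.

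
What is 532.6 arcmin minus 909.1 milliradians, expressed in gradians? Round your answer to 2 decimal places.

-48.01 gradians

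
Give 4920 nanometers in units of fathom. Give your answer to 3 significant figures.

1 nanometer = 5.46807 × 10^-10 fathoms.
Then 4920 × 5.46807 × 10^-10 ≈ 2.69 × 10^-6 fathom.

2.69 × 10^-6 fathom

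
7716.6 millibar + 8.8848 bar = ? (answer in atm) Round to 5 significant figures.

16.384 atmospheres

7716.6 mbar = 7.61569 atm and 8.8848 bar = 8.76862 atm.
7.61569 + 8.76862 ≈ 16.384 atm.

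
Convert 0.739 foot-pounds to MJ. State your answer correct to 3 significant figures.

1 foot-pound = 1.35582 × 10^-6 megajoules.
Then 0.739 × 1.35582 × 10^-6 ≈ 1.00 × 10^-6 MJ.

1.00 × 10^-6 megajoules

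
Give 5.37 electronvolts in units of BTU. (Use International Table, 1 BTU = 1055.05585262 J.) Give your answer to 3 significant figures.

8.15 × 10^-22 BTU

1 electronvolt = 1.51857 × 10^-22 British thermal units.
Then 5.37 × 1.51857 × 10^-22 ≈ 8.15 × 10^-22 BTU.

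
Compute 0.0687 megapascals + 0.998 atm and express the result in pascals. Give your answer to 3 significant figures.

0.0687 MPa = 68700.0 Pa and 0.998 atm = 101122 Pa.
68700.0 + 101122 ≈ 170000 Pa.

170000 pascals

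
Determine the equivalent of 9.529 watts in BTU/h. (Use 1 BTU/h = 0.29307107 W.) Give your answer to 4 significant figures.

1 watt = 3.41214 BTU/h.
Then 9.529 × 3.41214 ≈ 32.51 BTU/h.

32.51 BTU per hour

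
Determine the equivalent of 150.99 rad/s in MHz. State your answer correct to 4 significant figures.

1 radian per second = 1.59155 × 10^-7 megahertz.
Thus 150.99 × 1.59155 × 10^-7 ≈ 2.403 × 10^-5 MHz.

2.403 × 10^-5 megahertz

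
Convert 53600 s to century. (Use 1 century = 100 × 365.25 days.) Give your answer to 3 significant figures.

1 s = 3.16881 × 10^-10 century.
53600 × 3.16881 × 10^-10 ≈ 1.70 × 10^-5 century.

1.70 × 10^-5 century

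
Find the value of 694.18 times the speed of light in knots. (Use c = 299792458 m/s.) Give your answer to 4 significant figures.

4.045e+11 kn

1 speed of light = 5.82750e+8 knots.
694.18 × 5.82750e+8 ≈ 4.045e+11 kn.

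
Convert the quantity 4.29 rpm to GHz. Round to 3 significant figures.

7.15e-11 gigahertz

1 revolution per minute = 1.66667e-11 GHz.
So 4.29 × 1.66667e-11 ≈ 7.15e-11 GHz.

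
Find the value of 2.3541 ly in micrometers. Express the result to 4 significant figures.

2.227e+22 μm

1 ly = 9.46073e+21 micrometers.
Thus 2.3541 × 9.46073e+21 ≈ 2.227e+22 μm.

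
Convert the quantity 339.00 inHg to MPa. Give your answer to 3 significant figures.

1 inch of mercury = 0.00338639 MPa.
339.00 × 0.00338639 ≈ 1.15 MPa.

1.15 MPa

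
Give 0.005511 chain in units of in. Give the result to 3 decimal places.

4.365 in

1 chain = 792.000 inches.
Then 0.005511 × 792.000 ≈ 4.365 in.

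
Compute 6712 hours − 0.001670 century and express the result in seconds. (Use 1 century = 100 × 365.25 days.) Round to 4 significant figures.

1.889e+7 s

6712 h = 2.41632e+7 s and 0.001670 century = 5.27012e+6 s.
2.41632e+7 − 5.27012e+6 ≈ 1.889e+7 s.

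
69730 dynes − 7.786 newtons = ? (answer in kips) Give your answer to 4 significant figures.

-0.001594 kip

69730 dyn = 0.000156759 kip and 7.786 N = 0.00175036 kip.
0.000156759 − 0.00175036 ≈ -0.001594 kip.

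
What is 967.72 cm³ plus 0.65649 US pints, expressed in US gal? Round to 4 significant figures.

0.3377 US gallons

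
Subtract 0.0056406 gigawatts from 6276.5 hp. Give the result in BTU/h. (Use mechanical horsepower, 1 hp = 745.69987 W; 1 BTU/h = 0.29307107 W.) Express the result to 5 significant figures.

-3.2764e+6 BTU per hour

6276.5 hp = 1.59701e+7 BTU/h and 0.0056406 GW = 1.92465e+7 BTU/h.
1.59701e+7 − 1.92465e+7 ≈ -3.2764e+6 BTU/h.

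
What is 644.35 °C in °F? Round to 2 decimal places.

1191.83 °F

°F = °C × 9/5 + 32.
Applying the formula gives 1191.83 °F.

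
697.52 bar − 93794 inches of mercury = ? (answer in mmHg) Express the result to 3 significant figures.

697.52 bar = 523183 mmHg and 93794 inHg = 2.38237 × 10^6 mmHg.
523183 − 2.38237 × 10^6 ≈ -1.86 × 10^6 mmHg.

-1.86 × 10^6 mmHg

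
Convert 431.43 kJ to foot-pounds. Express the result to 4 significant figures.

318200 foot-pounds

1 kilojoule = 737.562 ft·lbf.
431.43 × 737.562 ≈ 318200 ft·lbf.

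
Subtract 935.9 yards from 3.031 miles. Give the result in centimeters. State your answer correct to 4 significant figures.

3.031 mi = 487792 cm and 935.9 yd = 85578.7 cm.
487792 − 85578.7 ≈ 402200 cm.

402200 cm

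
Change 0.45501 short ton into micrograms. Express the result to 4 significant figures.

4.128 × 10^11 micrograms

1 short ton = 9.07185 × 10^11 μg.
So 0.45501 × 9.07185 × 10^11 ≈ 4.128 × 10^11 μg.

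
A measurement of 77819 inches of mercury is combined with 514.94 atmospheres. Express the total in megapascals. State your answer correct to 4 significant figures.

315.7 megapascals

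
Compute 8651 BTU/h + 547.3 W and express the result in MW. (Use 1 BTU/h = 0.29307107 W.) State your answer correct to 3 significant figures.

8651 BTU/h = 0.00253536 MW and 547.3 W = 0.000547300 MW.
0.00253536 + 0.000547300 ≈ 0.00308 MW.

0.00308 megawatts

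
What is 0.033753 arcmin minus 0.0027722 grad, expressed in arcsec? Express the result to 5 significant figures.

0.033753 arcmin = 2.025180 arcsec and 0.0027722 grad = 8.981928 arcsec.
2.025180 − 8.981928 ≈ -6.9567 arcsec.

-6.9567 arcseconds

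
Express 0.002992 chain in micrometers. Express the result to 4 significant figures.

1 chain = 2.01168e+7 micrometers.
Thus 0.002992 × 2.01168e+7 ≈ 60190 μm.

60190 micrometers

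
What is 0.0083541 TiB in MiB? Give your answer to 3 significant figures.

8760 mebibytes

1 TiB = 1.04858e+6 MiB.
0.0083541 × 1.04858e+6 ≈ 8760 MiB.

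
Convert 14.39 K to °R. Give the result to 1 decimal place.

25.9 °R

°R = K × 9/5.
Applying the formula gives 25.9 °R.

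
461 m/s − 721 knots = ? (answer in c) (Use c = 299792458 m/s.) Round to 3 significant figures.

461 m/s = 1.53773e-6 c and 721 kn = 1.23724e-6 c.
1.53773e-6 − 1.23724e-6 ≈ 3.00e-7 c.

3.00e-7 c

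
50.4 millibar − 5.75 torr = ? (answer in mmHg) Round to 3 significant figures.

50.4 mbar = 37.8031 mmHg and 5.75 torr = 5.75000 mmHg.
37.8031 − 5.75000 ≈ 32.1 mmHg.

32.1 millimeters of mercury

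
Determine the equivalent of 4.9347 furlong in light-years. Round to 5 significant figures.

1 furlong = 2.12635 × 10^-14 light-years.
Then 4.9347 × 2.12635 × 10^-14 ≈ 1.0493 × 10^-13 ly.

1.0493 × 10^-13 light-years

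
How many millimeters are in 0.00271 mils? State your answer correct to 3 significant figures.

1 mil = 0.0254000 mm.
0.00271 × 0.0254000 ≈ 6.88e-5 mm.

6.88e-5 millimeters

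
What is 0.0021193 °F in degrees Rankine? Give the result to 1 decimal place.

459.7 °R

°R = °F + 459.67.
Applying the formula gives 459.7 °R.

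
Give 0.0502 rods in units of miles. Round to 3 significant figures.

0.000157 miles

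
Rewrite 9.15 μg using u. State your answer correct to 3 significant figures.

1 microgram = 6.02214 × 10^17 atomic mass units.
Then 9.15 × 6.02214 × 10^17 ≈ 5.51 × 10^18 u.

5.51 × 10^18 u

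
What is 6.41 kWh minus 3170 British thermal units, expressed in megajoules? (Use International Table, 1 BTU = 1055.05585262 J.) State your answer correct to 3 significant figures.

19.7 megajoules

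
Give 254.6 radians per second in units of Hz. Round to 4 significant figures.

40.52 hertz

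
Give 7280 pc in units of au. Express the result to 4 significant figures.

1 parsec = 206265 au.
7280 × 206265 ≈ 1.502 × 10^9 au.

1.502 × 10^9 au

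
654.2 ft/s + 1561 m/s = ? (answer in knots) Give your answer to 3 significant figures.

3420 kn

654.2 ft/s = 387.603 kn and 1561 m/s = 3034.34 kn.
387.603 + 3034.34 ≈ 3420 kn.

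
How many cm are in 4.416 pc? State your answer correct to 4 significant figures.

1 parsec = 3.08568 × 10^18 centimeters.
4.416 × 3.08568 × 10^18 ≈ 1.363 × 10^19 cm.

1.363 × 10^19 centimeters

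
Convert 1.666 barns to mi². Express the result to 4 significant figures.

1 barn = 3.86102 × 10^-35 square miles.
Thus 1.666 × 3.86102 × 10^-35 ≈ 6.432 × 10^-35 mi².

6.432 × 10^-35 square miles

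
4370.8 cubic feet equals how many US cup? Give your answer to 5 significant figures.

523130 US cup

1 cubic foot = 119.688 US cup.
Then 4370.8 × 119.688 ≈ 523130 US cup.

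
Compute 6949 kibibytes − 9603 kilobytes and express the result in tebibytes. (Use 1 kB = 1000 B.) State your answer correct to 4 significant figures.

6949 KiB = 6.47176 × 10^-6 TiB and 9603 kB = 8.73388 × 10^-6 TiB.
6.47176 × 10^-6 − 8.73388 × 10^-6 ≈ -2.262 × 10^-6 TiB.

-2.262 × 10^-6 TiB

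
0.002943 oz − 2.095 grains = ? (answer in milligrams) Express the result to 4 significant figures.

0.002943 oz = 83.4326 mg and 2.095 gr = 135.754 mg.
83.4326 − 135.754 ≈ -52.32 mg.

-52.32 mg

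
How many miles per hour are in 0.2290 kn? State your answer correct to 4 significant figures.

1 kn = 1.15078 miles per hour.
So 0.2290 × 1.15078 ≈ 0.2635 mph.

0.2635 mph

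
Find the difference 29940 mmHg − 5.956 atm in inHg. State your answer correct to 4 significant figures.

29940 mmHg = 1178.74 inHg and 5.956 atm = 178.211 inHg.
1178.74 − 178.211 ≈ 1001 inHg.

1001 inHg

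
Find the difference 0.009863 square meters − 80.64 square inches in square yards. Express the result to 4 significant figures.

0.009863 m² = 0.0117960 yd² and 80.64 in² = 0.0622222 yd².
0.0117960 − 0.0622222 ≈ -0.05043 yd².

-0.05043 square yards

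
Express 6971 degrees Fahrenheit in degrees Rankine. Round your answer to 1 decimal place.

°R = °F + 459.67.
Applying the formula gives 7430.7 °R.

7430.7 °R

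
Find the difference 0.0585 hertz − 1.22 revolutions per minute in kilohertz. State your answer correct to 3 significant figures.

0.0585 Hz = 5.85000 × 10^-5 kHz and 1.22 rpm = 2.03333 × 10^-5 kHz.
5.85000 × 10^-5 − 2.03333 × 10^-5 ≈ 3.82 × 10^-5 kHz.

3.82 × 10^-5 kHz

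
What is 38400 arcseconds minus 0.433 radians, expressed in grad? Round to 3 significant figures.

-15.7 grad

38400 arcsec = 11.8519 grad and 0.433 rad = 27.5656 grad.
11.8519 − 27.5656 ≈ -15.7 grad.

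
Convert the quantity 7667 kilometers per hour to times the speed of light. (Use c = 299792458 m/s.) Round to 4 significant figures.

1 km/h = 9.26567 × 10^-10 c.
7667 × 9.26567 × 10^-10 ≈ 7.104 × 10^-6 c.

7.104 × 10^-6 c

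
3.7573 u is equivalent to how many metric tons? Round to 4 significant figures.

1 u = 1.66054 × 10^-30 metric tons.
Then 3.7573 × 1.66054 × 10^-30 ≈ 6.239 × 10^-30 t.

6.239 × 10^-30 t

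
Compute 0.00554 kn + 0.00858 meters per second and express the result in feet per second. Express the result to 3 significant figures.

0.00554 kn = 0.00935047 ft/s and 0.00858 m/s = 0.0281496 ft/s.
0.00935047 + 0.0281496 ≈ 0.0375 ft/s.

0.0375 feet per second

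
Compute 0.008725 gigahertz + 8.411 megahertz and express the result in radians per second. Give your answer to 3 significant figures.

1.08 × 10^8 radians per second

0.008725 GHz = 5.48208 × 10^7 rad/s and 8.411 MHz = 5.28479 × 10^7 rad/s.
5.48208 × 10^7 + 5.28479 × 10^7 ≈ 1.08 × 10^8 rad/s.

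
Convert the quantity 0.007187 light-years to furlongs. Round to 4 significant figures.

3.380e+11 furlongs

1 ly = 4.70290e+13 furlong.
Then 0.007187 × 4.70290e+13 ≈ 3.380e+11 furlong.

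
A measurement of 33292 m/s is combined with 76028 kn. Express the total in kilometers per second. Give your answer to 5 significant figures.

33292 m/s = 33.2920 km/s and 76028 kn = 39.1122 km/s.
33.2920 + 39.1122 ≈ 72.404 km/s.

72.404 kilometers per second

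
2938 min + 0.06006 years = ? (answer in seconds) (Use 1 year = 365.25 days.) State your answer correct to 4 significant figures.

2938 min = 176280 s and 0.06006 yr = 1.89535e+6 s.
176280 + 1.89535e+6 ≈ 2.072e+6 s.

2.072e+6 s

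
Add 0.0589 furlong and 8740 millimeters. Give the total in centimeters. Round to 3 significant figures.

0.0589 furlong = 1184.88 cm and 8740 mm = 874.000 cm.
1184.88 + 874.000 ≈ 2060 cm.

2060 cm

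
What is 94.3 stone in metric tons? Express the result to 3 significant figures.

1 stone = 0.00635029 t.
Then 94.3 × 0.00635029 ≈ 0.599 t.

0.599 t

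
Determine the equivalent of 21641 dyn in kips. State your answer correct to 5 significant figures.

4.8651e-5 kip

1 dyne = 2.24809e-9 kip.
Thus 21641 × 2.24809e-9 ≈ 4.8651e-5 kip.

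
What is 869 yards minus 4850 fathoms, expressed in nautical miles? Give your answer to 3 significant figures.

869 yd = 0.429057 nmi and 4850 fathom = 4.78924 nmi.
0.429057 − 4.78924 ≈ -4.36 nmi.

-4.36 nautical miles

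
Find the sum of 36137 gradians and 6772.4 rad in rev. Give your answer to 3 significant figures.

36137 grad = 90.3425 rev and 6772.4 rad = 1077.86 rev.
90.3425 + 1077.86 ≈ 1170 rev.

1170 rev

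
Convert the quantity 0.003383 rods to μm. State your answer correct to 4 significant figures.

17010 μm

1 rod = 5.02920e+6 micrometers.
So 0.003383 × 5.02920e+6 ≈ 17010 μm.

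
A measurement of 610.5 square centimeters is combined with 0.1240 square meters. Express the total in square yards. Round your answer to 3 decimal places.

610.5 cm² = 0.0730152 yd² and 0.1240 m² = 0.148303 yd².
0.0730152 + 0.148303 ≈ 0.221 yd².

0.221 yd²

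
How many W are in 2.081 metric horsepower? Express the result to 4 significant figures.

1531 watts

1 metric horsepower = 735.499 watts.
So 2.081 × 735.499 ≈ 1531 W.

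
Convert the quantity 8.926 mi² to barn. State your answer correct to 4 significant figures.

1 square mile = 2.58999 × 10^34 barn.
8.926 × 2.58999 × 10^34 ≈ 2.312 × 10^35 barn.

2.312 × 10^35 barn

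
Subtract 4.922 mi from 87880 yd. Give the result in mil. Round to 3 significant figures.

2.85e+9 mil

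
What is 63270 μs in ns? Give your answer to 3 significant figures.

6.33e+7 ns

1 microsecond = 1000.00 nanoseconds.
So 63270 × 1000.00 ≈ 6.33e+7 ns.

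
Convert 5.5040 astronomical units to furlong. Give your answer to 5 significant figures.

1 astronomical unit = 7.43646 × 10^8 furlongs.
Then 5.5040 × 7.43646 × 10^8 ≈ 4.0930 × 10^9 furlong.

4.0930 × 10^9 furlongs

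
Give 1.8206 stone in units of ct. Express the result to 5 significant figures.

1 st = 31751.5 ct.
1.8206 × 31751.5 ≈ 57807 ct.

57807 carats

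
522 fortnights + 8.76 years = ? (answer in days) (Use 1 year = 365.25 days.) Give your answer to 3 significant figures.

10500 d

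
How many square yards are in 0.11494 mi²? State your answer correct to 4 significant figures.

356000 square yards

1 mi² = 3.09760e+6 yd².
So 0.11494 × 3.09760e+6 ≈ 356000 yd².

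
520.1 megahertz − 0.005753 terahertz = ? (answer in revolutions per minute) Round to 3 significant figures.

520.1 MHz = 3.12060 × 10^10 rpm and 0.005753 THz = 3.45180 × 10^11 rpm.
3.12060 × 10^10 − 3.45180 × 10^11 ≈ -3.14 × 10^11 rpm.

-3.14 × 10^11 rpm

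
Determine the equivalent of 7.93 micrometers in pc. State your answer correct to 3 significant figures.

2.57e-22 pc

1 μm = 3.24078e-23 parsecs.
7.93 × 3.24078e-23 ≈ 2.57e-22 pc.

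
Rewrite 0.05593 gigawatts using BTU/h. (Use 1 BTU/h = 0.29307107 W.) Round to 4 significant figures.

1.908e+8 BTU/h

1 gigawatt = 3.41214e+9 BTU/h.
0.05593 × 3.41214e+9 ≈ 1.908e+8 BTU/h.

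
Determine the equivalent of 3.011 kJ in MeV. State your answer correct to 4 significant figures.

1 kilojoule = 6.24151 × 10^15 megaelectronvolts.
3.011 × 6.24151 × 10^15 ≈ 1.879 × 10^16 MeV.

1.879 × 10^16 MeV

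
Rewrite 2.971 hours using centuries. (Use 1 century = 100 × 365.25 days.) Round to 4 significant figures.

1 hour = 1.14077e-6 century.
2.971 × 1.14077e-6 ≈ 3.389e-6 century.

3.389e-6 century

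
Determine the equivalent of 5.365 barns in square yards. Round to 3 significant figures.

1 barn = 1.19599 × 10^-28 square yards.
5.365 × 1.19599 × 10^-28 ≈ 6.42 × 10^-28 yd².

6.42 × 10^-28 yd²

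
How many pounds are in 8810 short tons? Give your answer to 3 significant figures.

1.76e+7 pounds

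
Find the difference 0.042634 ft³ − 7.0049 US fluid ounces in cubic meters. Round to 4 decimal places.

0.0010 m³

0.042634 ft³ = 0.00120726 m³ and 7.0049 US fl oz = 0.000207160 m³.
0.00120726 − 0.000207160 ≈ 0.0010 m³.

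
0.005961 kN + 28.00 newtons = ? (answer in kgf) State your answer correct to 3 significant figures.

3.46 kilograms-force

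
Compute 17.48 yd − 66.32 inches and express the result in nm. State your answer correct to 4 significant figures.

1.430e+10 nanometers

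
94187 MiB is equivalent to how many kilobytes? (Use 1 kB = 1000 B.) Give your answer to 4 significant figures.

1 MiB = 1048.58 kB.
So 94187 × 1048.58 ≈ 9.876 × 10^7 kB.

9.876 × 10^7 kB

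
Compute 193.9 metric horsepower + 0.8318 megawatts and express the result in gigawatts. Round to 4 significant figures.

0.0009744 GW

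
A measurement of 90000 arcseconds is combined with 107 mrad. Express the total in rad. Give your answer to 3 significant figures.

0.543 rad

90000 arcsec = 0.436332 rad and 107 mrad = 0.107000 rad.
0.436332 + 0.107000 ≈ 0.543 rad.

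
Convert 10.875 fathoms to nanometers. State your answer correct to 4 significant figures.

1.989e+10 nanometers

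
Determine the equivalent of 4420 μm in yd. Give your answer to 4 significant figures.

1 μm = 1.09361e-6 yd.
Then 4420 × 1.09361e-6 ≈ 0.004834 yd.

0.004834 yd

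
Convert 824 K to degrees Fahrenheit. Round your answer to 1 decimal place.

K = (°F + 459.67) × 5/9.
Applying the formula gives 1023.5 °F.

1023.5 °F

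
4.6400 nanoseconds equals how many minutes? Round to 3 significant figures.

7.73e-11 minutes

1 ns = 1.66667e-11 min.
So 4.6400 × 1.66667e-11 ≈ 7.73e-11 min.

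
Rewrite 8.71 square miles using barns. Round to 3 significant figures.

1 mi² = 2.58999e+34 barn.
Then 8.71 × 2.58999e+34 ≈ 2.26e+35 barn.

2.26e+35 barns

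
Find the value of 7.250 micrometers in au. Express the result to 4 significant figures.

1 μm = 6.68459e-18 au.
7.250 × 6.68459e-18 ≈ 4.846e-17 au.

4.846e-17 au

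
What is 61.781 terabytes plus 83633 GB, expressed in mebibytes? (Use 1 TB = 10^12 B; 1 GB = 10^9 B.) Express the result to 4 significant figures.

61.781 TB = 5.89190 × 10^7 MiB and 83633 GB = 7.97586 × 10^7 MiB.
5.89190 × 10^7 + 7.97586 × 10^7 ≈ 1.387 × 10^8 MiB.

1.387 × 10^8 MiB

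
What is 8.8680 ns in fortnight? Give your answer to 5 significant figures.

7.3313e-15 fortnight

1 nanosecond = 8.267196e-16 fortnights.
Then 8.8680 × 8.267196e-16 ≈ 7.3313e-15 fortnight.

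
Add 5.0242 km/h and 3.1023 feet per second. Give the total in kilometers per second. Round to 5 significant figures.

0.0023412 km/s

5.0242 km/h = 0.00139561 km/s and 3.1023 ft/s = 0.000945581 km/s.
0.00139561 + 0.000945581 ≈ 0.0023412 km/s.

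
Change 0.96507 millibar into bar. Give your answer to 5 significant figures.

1 millibar = 0.00100000 bar.
Thus 0.96507 × 0.00100000 ≈ 0.00096507 bar.

0.00096507 bar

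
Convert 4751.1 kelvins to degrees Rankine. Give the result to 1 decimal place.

8552.0 °R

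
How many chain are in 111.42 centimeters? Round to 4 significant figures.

1 cm = 0.000497097 chain.
Thus 111.42 × 0.000497097 ≈ 0.05539 chain.

0.05539 chains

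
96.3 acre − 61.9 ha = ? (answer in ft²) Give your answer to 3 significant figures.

-2.47e+6 square feet

96.3 acre = 4.19483e+6 ft² and 61.9 ha = 6.66286e+6 ft².
4.19483e+6 − 6.66286e+6 ≈ -2.47e+6 ft².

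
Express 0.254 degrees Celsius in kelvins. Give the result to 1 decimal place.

273.4 K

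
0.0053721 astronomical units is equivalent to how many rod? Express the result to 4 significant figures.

1.598 × 10^8 rod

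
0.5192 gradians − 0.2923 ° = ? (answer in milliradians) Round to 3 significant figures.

3.05 mrad

0.5192 grad = 8.15557 mrad and 0.2923 ° = 5.10160 mrad.
8.15557 − 5.10160 ≈ 3.05 mrad.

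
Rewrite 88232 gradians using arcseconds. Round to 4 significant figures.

1 gradian = 3240.00 arcseconds.
Thus 88232 × 3240.00 ≈ 2.859e+8 arcsec.

2.859e+8 arcsec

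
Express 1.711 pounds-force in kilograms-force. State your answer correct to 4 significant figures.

0.7761 kilograms-force

1 lbf = 0.453592 kgf.
Then 1.711 × 0.453592 ≈ 0.7761 kgf.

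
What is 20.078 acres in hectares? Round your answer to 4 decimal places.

1 acre = 0.404686 hectares.
Then 20.078 × 0.404686 ≈ 8.1253 ha.

8.1253 hectares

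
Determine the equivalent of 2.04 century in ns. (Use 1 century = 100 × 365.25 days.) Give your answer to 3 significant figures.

6.44 × 10^18 nanoseconds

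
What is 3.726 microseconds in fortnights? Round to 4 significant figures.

1 μs = 8.26720 × 10^-13 fortnights.
Then 3.726 × 8.26720 × 10^-13 ≈ 3.080 × 10^-12 fortnight.

3.080 × 10^-12 fortnight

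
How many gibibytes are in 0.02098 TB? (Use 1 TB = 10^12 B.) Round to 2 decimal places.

19.54 GiB

1 TB = 931.323 GiB.
Then 0.02098 × 931.323 ≈ 19.54 GiB.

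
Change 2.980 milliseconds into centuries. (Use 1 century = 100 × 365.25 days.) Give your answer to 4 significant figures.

9.443 × 10^-13 century

1 ms = 3.16881 × 10^-13 century.
Thus 2.980 × 3.16881 × 10^-13 ≈ 9.443 × 10^-13 century.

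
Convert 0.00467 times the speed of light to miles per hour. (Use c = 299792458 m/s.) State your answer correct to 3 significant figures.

3.13e+6 mph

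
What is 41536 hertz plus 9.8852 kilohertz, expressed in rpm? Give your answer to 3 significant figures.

3.09 × 10^6 revolutions per minute

41536 Hz = 2.49216 × 10^6 rpm and 9.8852 kHz = 593112 rpm.
2.49216 × 10^6 + 593112 ≈ 3.09 × 10^6 rpm.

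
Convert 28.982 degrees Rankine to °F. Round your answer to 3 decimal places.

-430.688 degrees Fahrenheit

°R = °F + 459.67.
Applying the formula gives -430.688 °F.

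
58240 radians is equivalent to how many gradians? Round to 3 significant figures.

3.71 × 10^6 grad

1 radian = 63.6620 gradians.
58240 × 63.6620 ≈ 3.71 × 10^6 grad.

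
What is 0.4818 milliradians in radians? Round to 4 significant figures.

0.0004818 rad

1 milliradian = 0.00100000 radians.
Thus 0.4818 × 0.00100000 ≈ 0.0004818 rad.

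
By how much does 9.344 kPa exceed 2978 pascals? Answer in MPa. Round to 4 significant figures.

0.006366 MPa

9.344 kPa = 0.00934400 MPa and 2978 Pa = 0.00297800 MPa.
0.00934400 − 0.00297800 ≈ 0.006366 MPa.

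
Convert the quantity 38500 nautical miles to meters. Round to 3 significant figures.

7.13 × 10^7 meters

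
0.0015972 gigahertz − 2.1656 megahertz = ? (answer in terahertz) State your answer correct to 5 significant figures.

-5.6840e-7 THz

0.0015972 GHz = 1.59720e-6 THz and 2.1656 MHz = 2.16560e-6 THz.
1.59720e-6 − 2.16560e-6 ≈ -5.6840e-7 THz.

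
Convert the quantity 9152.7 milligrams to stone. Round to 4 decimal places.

0.0014 st

1 milligram = 1.57473 × 10^-7 st.
Then 9152.7 × 1.57473 × 10^-7 ≈ 0.0014 st.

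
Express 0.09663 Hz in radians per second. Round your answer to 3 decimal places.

0.607 rad/s

1 Hz = 6.28319 rad/s.
So 0.09663 × 6.28319 ≈ 0.607 rad/s.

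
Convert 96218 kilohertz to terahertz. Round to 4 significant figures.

9.622e-5 THz

1 kHz = 1.00000e-9 terahertz.
So 96218 × 1.00000e-9 ≈ 9.622e-5 THz.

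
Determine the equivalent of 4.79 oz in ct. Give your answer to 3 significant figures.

1 ounce = 141.748 carats.
Thus 4.79 × 141.748 ≈ 679 ct.

679 carats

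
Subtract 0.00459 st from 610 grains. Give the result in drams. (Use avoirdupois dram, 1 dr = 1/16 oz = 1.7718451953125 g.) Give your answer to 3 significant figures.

5.86 dr

610 gr = 22.3086 dr and 0.00459 st = 16.4506 dr.
22.3086 − 16.4506 ≈ 5.86 dr.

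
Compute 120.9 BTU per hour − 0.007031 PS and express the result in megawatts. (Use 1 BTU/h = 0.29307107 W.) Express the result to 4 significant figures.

120.9 BTU/h = 3.54323 × 10^-5 MW and 0.007031 PS = 5.17129 × 10^-6 MW.
3.54323 × 10^-5 − 5.17129 × 10^-6 ≈ 3.026 × 10^-5 MW.

3.026 × 10^-5 megawatts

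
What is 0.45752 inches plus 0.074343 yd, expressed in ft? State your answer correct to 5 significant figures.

0.45752 in = 0.0381267 ft and 0.074343 yd = 0.223029 ft.
0.0381267 + 0.223029 ≈ 0.26116 ft.

0.26116 feet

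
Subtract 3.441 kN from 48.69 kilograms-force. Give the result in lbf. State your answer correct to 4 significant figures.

-666.2 lbf

48.69 kgf = 107.343 lbf and 3.441 kN = 773.568 lbf.
107.343 − 773.568 ≈ -666.2 lbf.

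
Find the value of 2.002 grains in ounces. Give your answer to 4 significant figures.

1 gr = 0.00228571 ounces.
2.002 × 0.00228571 ≈ 0.004576 oz.

0.004576 ounces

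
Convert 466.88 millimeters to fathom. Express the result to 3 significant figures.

1 millimeter = 0.000546807 fathoms.
Thus 466.88 × 0.000546807 ≈ 0.255 fathom.

0.255 fathoms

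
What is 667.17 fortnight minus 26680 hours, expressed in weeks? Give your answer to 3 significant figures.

1180 wk

667.17 fortnight = 1334.34 wk and 26680 h = 158.810 wk.
1334.34 − 158.810 ≈ 1180 wk.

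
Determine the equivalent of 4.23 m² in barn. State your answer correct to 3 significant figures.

4.23e+28 barns

1 square meter = 1.00000e+28 barn.
So 4.23 × 1.00000e+28 ≈ 4.23e+28 barn.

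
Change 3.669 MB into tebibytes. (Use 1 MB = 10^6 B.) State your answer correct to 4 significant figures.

1 megabyte = 9.09495e-7 tebibytes.
So 3.669 × 9.09495e-7 ≈ 3.337e-6 TiB.

3.337e-6 tebibytes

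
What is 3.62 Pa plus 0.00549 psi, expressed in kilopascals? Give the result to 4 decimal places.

0.0415 kilopascals

3.62 Pa = 0.00362000 kPa and 0.00549 psi = 0.0378522 kPa.
0.00362000 + 0.0378522 ≈ 0.0415 kPa.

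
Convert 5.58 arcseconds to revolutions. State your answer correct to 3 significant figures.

4.31 × 10^-6 rev

1 arcsec = 7.71605 × 10^-7 rev.
Thus 5.58 × 7.71605 × 10^-7 ≈ 4.31 × 10^-6 rev.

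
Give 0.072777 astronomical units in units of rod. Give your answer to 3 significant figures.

1 astronomical unit = 2.97459 × 10^10 rod.
0.072777 × 2.97459 × 10^10 ≈ 2.16 × 10^9 rod.

2.16 × 10^9 rod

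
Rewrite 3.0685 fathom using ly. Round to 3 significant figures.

5.93 × 10^-16 light-years

1 fathom = 1.93304 × 10^-16 light-years.
Thus 3.0685 × 1.93304 × 10^-16 ≈ 5.93 × 10^-16 ly.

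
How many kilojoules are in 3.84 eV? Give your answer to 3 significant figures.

6.15e-22 kilojoules

1 eV = 1.60218e-22 kilojoules.
Then 3.84 × 1.60218e-22 ≈ 6.15e-22 kJ.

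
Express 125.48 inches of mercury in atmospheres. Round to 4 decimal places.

1 inHg = 0.0334211 atm.
Thus 125.48 × 0.0334211 ≈ 4.1937 atm.

4.1937 atm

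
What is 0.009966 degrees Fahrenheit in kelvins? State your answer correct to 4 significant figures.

255.4 kelvins

K = (°F + 459.67) × 5/9.
Applying the formula gives 255.4 K.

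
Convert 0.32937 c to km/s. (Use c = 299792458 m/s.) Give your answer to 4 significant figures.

1 c = 299792 km/s.
0.32937 × 299792 ≈ 98740 km/s.

98740 km/s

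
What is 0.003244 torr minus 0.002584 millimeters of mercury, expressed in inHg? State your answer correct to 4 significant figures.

0.003244 torr = 0.0001277165 inHg and 0.002584 mmHg = 0.0001017323 inHg.
0.0001277165 − 0.0001017323 ≈ 2.598 × 10^-5 inHg.

2.598 × 10^-5 inches of mercury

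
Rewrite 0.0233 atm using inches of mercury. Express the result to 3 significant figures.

0.697 inHg

1 atmosphere = 29.9213 inHg.
Thus 0.0233 × 29.9213 ≈ 0.697 inHg.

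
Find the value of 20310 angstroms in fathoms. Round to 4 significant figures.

1.111e-6 fathom

1 Å = 5.46807e-11 fathoms.
So 20310 × 5.46807e-11 ≈ 1.111e-6 fathom.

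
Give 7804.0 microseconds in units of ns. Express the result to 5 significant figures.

7.8040e+6 nanoseconds

1 μs = 1000.00 ns.
So 7804.0 × 1000.00 ≈ 7.8040e+6 ns.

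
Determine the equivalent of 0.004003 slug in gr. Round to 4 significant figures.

901.5 gr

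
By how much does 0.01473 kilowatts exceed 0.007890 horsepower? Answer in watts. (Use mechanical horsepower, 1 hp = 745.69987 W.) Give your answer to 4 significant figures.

0.01473 kW = 14.7300 W and 0.007890 hp = 5.88357 W.
14.7300 − 5.88357 ≈ 8.846 W.

8.846 W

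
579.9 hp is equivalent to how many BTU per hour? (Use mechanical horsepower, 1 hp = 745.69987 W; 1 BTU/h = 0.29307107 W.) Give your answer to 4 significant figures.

1 horsepower = 2544.43 BTU/h.
So 579.9 × 2544.43 ≈ 1.476 × 10^6 BTU/h.

1.476 × 10^6 BTU/h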